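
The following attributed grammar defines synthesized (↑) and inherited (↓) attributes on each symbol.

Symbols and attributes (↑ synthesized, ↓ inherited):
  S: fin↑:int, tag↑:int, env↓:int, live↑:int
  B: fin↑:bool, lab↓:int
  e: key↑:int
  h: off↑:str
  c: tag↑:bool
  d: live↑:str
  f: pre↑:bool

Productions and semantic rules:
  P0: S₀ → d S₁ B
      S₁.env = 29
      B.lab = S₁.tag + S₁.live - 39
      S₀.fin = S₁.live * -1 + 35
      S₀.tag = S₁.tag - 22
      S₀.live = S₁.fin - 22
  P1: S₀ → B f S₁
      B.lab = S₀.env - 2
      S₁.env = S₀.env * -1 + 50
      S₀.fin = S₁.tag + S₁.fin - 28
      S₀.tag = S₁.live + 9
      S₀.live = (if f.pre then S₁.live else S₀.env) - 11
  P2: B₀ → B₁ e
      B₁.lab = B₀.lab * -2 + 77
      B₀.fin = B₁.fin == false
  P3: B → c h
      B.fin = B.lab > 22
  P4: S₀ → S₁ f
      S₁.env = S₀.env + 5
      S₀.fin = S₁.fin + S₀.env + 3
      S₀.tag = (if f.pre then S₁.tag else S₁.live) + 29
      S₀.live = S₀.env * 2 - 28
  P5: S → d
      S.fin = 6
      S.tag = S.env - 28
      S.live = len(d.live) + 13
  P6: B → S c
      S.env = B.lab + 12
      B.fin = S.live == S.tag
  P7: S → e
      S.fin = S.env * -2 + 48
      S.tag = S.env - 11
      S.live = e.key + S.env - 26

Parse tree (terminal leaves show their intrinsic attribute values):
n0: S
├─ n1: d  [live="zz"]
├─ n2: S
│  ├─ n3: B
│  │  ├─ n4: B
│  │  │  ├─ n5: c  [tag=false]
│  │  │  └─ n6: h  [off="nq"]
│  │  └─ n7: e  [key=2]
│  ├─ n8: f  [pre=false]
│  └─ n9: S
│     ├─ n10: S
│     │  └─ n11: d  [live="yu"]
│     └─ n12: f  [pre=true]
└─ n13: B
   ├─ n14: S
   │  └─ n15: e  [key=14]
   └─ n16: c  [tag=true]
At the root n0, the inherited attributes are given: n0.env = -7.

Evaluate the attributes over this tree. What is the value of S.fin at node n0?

1. n0.env = -7  [given at root]
2. n1.live = "zz"  [terminal]
3. n2.env = 29  [29]
4. n3.lab = 27  [S₀.env - 2]
5. n4.lab = 23  [B₀.lab * -2 + 77]
6. n5.tag = false  [terminal]
7. n6.off = "nq"  [terminal]
8. n4.fin = true  [B.lab > 22]
9. n7.key = 2  [terminal]
10. n3.fin = false  [B₁.fin == false]
11. n8.pre = false  [terminal]
12. n9.env = 21  [S₀.env * -1 + 50]
13. n10.env = 26  [S₀.env + 5]
14. n11.live = "yu"  [terminal]
15. n10.fin = 6  [6]
16. n10.tag = -2  [S.env - 28]
17. n10.live = 15  [len(d.live) + 13]
18. n12.pre = true  [terminal]
19. n9.fin = 30  [S₁.fin + S₀.env + 3]
20. n9.tag = 27  [(if f.pre then S₁.tag else S₁.live) + 29]
21. n9.live = 14  [S₀.env * 2 - 28]
22. n2.fin = 29  [S₁.tag + S₁.fin - 28]
23. n2.tag = 23  [S₁.live + 9]
24. n2.live = 18  [(if f.pre then S₁.live else S₀.env) - 11]
25. n13.lab = 2  [S₁.tag + S₁.live - 39]
26. n14.env = 14  [B.lab + 12]
27. n15.key = 14  [terminal]
28. n14.fin = 20  [S.env * -2 + 48]
29. n14.tag = 3  [S.env - 11]
30. n14.live = 2  [e.key + S.env - 26]
31. n16.tag = true  [terminal]
32. n13.fin = false  [S.live == S.tag]
33. n0.fin = 17  [S₁.live * -1 + 35]
34. n0.tag = 1  [S₁.tag - 22]
35. n0.live = 7  [S₁.fin - 22]

17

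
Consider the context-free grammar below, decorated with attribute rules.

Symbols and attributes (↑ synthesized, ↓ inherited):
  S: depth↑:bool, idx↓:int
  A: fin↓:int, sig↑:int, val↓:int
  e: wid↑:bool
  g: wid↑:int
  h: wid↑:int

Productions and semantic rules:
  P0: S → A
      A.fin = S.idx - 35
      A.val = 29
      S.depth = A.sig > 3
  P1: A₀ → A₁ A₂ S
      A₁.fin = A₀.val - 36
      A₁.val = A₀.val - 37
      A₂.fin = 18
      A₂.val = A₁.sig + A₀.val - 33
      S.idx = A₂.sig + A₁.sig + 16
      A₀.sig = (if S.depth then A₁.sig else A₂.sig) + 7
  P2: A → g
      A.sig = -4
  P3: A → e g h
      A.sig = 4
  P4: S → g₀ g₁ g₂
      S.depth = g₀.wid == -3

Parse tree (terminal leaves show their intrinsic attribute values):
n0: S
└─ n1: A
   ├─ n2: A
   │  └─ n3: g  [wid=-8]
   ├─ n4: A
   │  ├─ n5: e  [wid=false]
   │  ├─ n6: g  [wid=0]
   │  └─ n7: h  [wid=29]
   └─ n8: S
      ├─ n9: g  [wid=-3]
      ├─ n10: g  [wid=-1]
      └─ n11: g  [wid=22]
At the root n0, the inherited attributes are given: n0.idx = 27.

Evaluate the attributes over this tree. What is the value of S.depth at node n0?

1. n0.idx = 27  [given at root]
2. n1.fin = -8  [S.idx - 35]
3. n1.val = 29  [29]
4. n2.fin = -7  [A₀.val - 36]
5. n2.val = -8  [A₀.val - 37]
6. n3.wid = -8  [terminal]
7. n2.sig = -4  [-4]
8. n4.fin = 18  [18]
9. n4.val = -8  [A₁.sig + A₀.val - 33]
10. n5.wid = false  [terminal]
11. n6.wid = 0  [terminal]
12. n7.wid = 29  [terminal]
13. n4.sig = 4  [4]
14. n8.idx = 16  [A₂.sig + A₁.sig + 16]
15. n9.wid = -3  [terminal]
16. n10.wid = -1  [terminal]
17. n11.wid = 22  [terminal]
18. n8.depth = true  [g₀.wid == -3]
19. n1.sig = 3  [(if S.depth then A₁.sig else A₂.sig) + 7]
20. n0.depth = false  [A.sig > 3]

false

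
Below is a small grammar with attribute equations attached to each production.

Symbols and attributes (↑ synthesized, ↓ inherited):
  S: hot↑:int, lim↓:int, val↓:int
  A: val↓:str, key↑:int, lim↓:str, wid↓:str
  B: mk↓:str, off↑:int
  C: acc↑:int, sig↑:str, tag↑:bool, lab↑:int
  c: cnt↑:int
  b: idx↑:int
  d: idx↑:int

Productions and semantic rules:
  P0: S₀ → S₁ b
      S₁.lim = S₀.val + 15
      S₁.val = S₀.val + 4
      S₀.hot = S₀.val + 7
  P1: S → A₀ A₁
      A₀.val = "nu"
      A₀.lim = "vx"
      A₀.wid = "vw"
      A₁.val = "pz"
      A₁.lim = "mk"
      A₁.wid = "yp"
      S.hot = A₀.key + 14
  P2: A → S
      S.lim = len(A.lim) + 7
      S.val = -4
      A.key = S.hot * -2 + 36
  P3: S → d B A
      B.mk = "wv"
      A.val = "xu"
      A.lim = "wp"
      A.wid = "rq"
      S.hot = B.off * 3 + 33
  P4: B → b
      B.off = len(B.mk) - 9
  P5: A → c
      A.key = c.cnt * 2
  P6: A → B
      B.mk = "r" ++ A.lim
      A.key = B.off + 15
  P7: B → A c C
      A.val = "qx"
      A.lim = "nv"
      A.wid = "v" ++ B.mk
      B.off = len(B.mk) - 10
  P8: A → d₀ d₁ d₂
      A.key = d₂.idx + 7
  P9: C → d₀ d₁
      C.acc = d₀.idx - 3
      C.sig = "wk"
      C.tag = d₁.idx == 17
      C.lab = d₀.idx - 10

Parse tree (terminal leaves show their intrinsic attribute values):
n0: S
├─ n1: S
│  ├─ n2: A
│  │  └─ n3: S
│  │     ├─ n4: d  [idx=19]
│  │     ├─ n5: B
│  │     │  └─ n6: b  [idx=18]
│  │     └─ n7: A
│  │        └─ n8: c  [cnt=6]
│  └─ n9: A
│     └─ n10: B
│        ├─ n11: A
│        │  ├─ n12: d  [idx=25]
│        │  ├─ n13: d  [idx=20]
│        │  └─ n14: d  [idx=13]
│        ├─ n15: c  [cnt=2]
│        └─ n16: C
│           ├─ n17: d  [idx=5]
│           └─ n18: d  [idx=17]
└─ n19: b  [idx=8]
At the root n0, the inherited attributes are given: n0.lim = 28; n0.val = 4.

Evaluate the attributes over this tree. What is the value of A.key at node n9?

1. n0.lim = 28  [given at root]
2. n0.val = 4  [given at root]
3. n1.lim = 19  [S₀.val + 15]
4. n1.val = 8  [S₀.val + 4]
5. n2.val = "nu"  ["nu"]
6. n2.lim = "vx"  ["vx"]
7. n2.wid = "vw"  ["vw"]
8. n3.lim = 9  [len(A.lim) + 7]
9. n3.val = -4  [-4]
10. n4.idx = 19  [terminal]
11. n5.mk = "wv"  ["wv"]
12. n6.idx = 18  [terminal]
13. n5.off = -7  [len(B.mk) - 9]
14. n7.val = "xu"  ["xu"]
15. n7.lim = "wp"  ["wp"]
16. n7.wid = "rq"  ["rq"]
17. n8.cnt = 6  [terminal]
18. n7.key = 12  [c.cnt * 2]
19. n3.hot = 12  [B.off * 3 + 33]
20. n2.key = 12  [S.hot * -2 + 36]
21. n9.val = "pz"  ["pz"]
22. n9.lim = "mk"  ["mk"]
23. n9.wid = "yp"  ["yp"]
24. n10.mk = "rmk"  ["r" ++ A.lim]
25. n11.val = "qx"  ["qx"]
26. n11.lim = "nv"  ["nv"]
27. n11.wid = "vrmk"  ["v" ++ B.mk]
28. n12.idx = 25  [terminal]
29. n13.idx = 20  [terminal]
30. n14.idx = 13  [terminal]
31. n11.key = 20  [d₂.idx + 7]
32. n15.cnt = 2  [terminal]
33. n17.idx = 5  [terminal]
34. n18.idx = 17  [terminal]
35. n16.acc = 2  [d₀.idx - 3]
36. n16.sig = "wk"  ["wk"]
37. n16.tag = true  [d₁.idx == 17]
38. n16.lab = -5  [d₀.idx - 10]
39. n10.off = -7  [len(B.mk) - 10]
40. n9.key = 8  [B.off + 15]
41. n1.hot = 26  [A₀.key + 14]
42. n19.idx = 8  [terminal]
43. n0.hot = 11  [S₀.val + 7]

8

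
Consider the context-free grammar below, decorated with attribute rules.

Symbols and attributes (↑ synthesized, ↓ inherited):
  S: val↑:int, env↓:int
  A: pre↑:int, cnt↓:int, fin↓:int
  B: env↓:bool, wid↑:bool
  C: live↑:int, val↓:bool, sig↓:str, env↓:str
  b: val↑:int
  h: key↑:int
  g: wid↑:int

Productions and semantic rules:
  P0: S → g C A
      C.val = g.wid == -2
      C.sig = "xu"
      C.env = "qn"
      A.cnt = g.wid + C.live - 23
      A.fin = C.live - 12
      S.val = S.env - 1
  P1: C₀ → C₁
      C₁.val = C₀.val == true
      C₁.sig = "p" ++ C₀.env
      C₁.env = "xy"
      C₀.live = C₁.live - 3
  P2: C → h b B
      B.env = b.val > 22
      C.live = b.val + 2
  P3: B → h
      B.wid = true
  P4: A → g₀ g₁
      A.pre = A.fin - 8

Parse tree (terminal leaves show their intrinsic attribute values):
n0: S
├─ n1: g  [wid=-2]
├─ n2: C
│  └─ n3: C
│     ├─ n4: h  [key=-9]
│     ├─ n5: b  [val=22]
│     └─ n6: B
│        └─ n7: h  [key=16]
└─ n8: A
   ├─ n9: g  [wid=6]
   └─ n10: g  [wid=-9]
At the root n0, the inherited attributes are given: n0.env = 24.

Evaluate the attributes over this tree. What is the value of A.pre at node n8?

1. n0.env = 24  [given at root]
2. n1.wid = -2  [terminal]
3. n2.val = true  [g.wid == -2]
4. n2.sig = "xu"  ["xu"]
5. n2.env = "qn"  ["qn"]
6. n3.val = true  [C₀.val == true]
7. n3.sig = "pqn"  ["p" ++ C₀.env]
8. n3.env = "xy"  ["xy"]
9. n4.key = -9  [terminal]
10. n5.val = 22  [terminal]
11. n6.env = false  [b.val > 22]
12. n7.key = 16  [terminal]
13. n6.wid = true  [true]
14. n3.live = 24  [b.val + 2]
15. n2.live = 21  [C₁.live - 3]
16. n8.cnt = -4  [g.wid + C.live - 23]
17. n8.fin = 9  [C.live - 12]
18. n9.wid = 6  [terminal]
19. n10.wid = -9  [terminal]
20. n8.pre = 1  [A.fin - 8]
21. n0.val = 23  [S.env - 1]

1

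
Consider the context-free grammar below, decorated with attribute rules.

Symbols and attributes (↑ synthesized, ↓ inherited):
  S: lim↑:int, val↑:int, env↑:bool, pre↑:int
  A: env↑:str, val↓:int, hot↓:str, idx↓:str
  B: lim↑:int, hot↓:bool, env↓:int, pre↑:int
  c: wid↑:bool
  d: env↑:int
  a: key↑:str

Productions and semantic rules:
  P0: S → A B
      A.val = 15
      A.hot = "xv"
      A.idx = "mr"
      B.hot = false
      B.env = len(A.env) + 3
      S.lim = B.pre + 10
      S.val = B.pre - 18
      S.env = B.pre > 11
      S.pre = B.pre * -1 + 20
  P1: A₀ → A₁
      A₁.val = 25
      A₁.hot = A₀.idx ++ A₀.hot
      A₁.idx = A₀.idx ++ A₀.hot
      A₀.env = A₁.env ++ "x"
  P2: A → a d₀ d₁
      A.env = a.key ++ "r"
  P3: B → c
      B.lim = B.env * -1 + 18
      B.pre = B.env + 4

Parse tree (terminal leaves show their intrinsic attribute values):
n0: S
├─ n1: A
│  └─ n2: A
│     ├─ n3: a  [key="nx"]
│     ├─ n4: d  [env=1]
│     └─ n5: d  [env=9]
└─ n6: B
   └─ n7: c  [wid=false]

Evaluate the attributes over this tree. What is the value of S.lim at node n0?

21

1. n1.val = 15  [15]
2. n1.hot = "xv"  ["xv"]
3. n1.idx = "mr"  ["mr"]
4. n2.val = 25  [25]
5. n2.hot = "mrxv"  [A₀.idx ++ A₀.hot]
6. n2.idx = "mrxv"  [A₀.idx ++ A₀.hot]
7. n3.key = "nx"  [terminal]
8. n4.env = 1  [terminal]
9. n5.env = 9  [terminal]
10. n2.env = "nxr"  [a.key ++ "r"]
11. n1.env = "nxrx"  [A₁.env ++ "x"]
12. n6.hot = false  [false]
13. n6.env = 7  [len(A.env) + 3]
14. n7.wid = false  [terminal]
15. n6.lim = 11  [B.env * -1 + 18]
16. n6.pre = 11  [B.env + 4]
17. n0.lim = 21  [B.pre + 10]
18. n0.val = -7  [B.pre - 18]
19. n0.env = false  [B.pre > 11]
20. n0.pre = 9  [B.pre * -1 + 20]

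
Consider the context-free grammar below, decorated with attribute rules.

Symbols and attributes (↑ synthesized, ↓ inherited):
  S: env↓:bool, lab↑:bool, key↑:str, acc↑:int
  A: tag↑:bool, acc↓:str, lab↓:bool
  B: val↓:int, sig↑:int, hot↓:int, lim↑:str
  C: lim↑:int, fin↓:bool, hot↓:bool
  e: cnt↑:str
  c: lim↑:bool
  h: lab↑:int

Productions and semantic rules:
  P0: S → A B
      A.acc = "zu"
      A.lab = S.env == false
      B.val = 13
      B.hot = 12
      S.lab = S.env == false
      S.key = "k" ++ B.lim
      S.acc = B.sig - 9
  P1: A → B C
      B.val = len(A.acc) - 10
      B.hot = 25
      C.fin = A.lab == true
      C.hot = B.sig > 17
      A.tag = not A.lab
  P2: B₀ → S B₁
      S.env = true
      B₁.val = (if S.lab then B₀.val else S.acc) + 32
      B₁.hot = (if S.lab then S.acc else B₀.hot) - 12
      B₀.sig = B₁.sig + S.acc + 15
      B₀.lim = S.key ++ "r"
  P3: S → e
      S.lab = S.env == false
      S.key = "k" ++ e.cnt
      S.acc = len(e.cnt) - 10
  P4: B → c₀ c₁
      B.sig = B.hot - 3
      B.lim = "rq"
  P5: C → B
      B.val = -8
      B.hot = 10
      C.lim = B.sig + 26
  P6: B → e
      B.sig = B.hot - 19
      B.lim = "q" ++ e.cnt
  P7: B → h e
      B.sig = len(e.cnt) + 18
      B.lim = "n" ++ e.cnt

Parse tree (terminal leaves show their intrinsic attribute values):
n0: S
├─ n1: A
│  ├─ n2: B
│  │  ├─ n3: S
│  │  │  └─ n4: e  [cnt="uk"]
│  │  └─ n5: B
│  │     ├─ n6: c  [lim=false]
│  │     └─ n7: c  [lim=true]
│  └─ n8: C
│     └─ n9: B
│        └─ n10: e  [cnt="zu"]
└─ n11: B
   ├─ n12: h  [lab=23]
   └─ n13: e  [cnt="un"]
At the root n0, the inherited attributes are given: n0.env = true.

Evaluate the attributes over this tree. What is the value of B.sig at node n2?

17

1. n0.env = true  [given at root]
2. n1.acc = "zu"  ["zu"]
3. n1.lab = false  [S.env == false]
4. n2.val = -8  [len(A.acc) - 10]
5. n2.hot = 25  [25]
6. n3.env = true  [true]
7. n4.cnt = "uk"  [terminal]
8. n3.lab = false  [S.env == false]
9. n3.key = "kuk"  ["k" ++ e.cnt]
10. n3.acc = -8  [len(e.cnt) - 10]
11. n5.val = 24  [(if S.lab then B₀.val else S.acc) + 32]
12. n5.hot = 13  [(if S.lab then S.acc else B₀.hot) - 12]
13. n6.lim = false  [terminal]
14. n7.lim = true  [terminal]
15. n5.sig = 10  [B.hot - 3]
16. n5.lim = "rq"  ["rq"]
17. n2.sig = 17  [B₁.sig + S.acc + 15]
18. n2.lim = "kukr"  [S.key ++ "r"]
19. n8.fin = false  [A.lab == true]
20. n8.hot = false  [B.sig > 17]
21. n9.val = -8  [-8]
22. n9.hot = 10  [10]
23. n10.cnt = "zu"  [terminal]
24. n9.sig = -9  [B.hot - 19]
25. n9.lim = "qzu"  ["q" ++ e.cnt]
26. n8.lim = 17  [B.sig + 26]
27. n1.tag = true  [not A.lab]
28. n11.val = 13  [13]
29. n11.hot = 12  [12]
30. n12.lab = 23  [terminal]
31. n13.cnt = "un"  [terminal]
32. n11.sig = 20  [len(e.cnt) + 18]
33. n11.lim = "nun"  ["n" ++ e.cnt]
34. n0.lab = false  [S.env == false]
35. n0.key = "knun"  ["k" ++ B.lim]
36. n0.acc = 11  [B.sig - 9]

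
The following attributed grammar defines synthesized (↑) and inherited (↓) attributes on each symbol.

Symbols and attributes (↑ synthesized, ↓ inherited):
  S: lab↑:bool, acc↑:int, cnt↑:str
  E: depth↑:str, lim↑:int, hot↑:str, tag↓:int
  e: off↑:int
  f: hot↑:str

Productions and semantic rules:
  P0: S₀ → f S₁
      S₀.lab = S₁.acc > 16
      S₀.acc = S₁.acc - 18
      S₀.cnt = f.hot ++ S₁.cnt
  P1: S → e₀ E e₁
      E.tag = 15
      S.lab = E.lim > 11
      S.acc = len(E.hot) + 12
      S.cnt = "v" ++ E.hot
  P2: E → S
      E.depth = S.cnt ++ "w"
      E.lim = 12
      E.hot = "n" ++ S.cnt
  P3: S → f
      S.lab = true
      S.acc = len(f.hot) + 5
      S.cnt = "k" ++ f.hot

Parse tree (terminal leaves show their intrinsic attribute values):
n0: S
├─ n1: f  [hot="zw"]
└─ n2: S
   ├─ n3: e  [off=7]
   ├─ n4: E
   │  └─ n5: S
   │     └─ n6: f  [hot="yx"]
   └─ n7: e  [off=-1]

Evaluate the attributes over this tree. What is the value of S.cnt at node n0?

"zwvnkyx"

1. n1.hot = "zw"  [terminal]
2. n3.off = 7  [terminal]
3. n4.tag = 15  [15]
4. n6.hot = "yx"  [terminal]
5. n5.lab = true  [true]
6. n5.acc = 7  [len(f.hot) + 5]
7. n5.cnt = "kyx"  ["k" ++ f.hot]
8. n4.depth = "kyxw"  [S.cnt ++ "w"]
9. n4.lim = 12  [12]
10. n4.hot = "nkyx"  ["n" ++ S.cnt]
11. n7.off = -1  [terminal]
12. n2.lab = true  [E.lim > 11]
13. n2.acc = 16  [len(E.hot) + 12]
14. n2.cnt = "vnkyx"  ["v" ++ E.hot]
15. n0.lab = false  [S₁.acc > 16]
16. n0.acc = -2  [S₁.acc - 18]
17. n0.cnt = "zwvnkyx"  [f.hot ++ S₁.cnt]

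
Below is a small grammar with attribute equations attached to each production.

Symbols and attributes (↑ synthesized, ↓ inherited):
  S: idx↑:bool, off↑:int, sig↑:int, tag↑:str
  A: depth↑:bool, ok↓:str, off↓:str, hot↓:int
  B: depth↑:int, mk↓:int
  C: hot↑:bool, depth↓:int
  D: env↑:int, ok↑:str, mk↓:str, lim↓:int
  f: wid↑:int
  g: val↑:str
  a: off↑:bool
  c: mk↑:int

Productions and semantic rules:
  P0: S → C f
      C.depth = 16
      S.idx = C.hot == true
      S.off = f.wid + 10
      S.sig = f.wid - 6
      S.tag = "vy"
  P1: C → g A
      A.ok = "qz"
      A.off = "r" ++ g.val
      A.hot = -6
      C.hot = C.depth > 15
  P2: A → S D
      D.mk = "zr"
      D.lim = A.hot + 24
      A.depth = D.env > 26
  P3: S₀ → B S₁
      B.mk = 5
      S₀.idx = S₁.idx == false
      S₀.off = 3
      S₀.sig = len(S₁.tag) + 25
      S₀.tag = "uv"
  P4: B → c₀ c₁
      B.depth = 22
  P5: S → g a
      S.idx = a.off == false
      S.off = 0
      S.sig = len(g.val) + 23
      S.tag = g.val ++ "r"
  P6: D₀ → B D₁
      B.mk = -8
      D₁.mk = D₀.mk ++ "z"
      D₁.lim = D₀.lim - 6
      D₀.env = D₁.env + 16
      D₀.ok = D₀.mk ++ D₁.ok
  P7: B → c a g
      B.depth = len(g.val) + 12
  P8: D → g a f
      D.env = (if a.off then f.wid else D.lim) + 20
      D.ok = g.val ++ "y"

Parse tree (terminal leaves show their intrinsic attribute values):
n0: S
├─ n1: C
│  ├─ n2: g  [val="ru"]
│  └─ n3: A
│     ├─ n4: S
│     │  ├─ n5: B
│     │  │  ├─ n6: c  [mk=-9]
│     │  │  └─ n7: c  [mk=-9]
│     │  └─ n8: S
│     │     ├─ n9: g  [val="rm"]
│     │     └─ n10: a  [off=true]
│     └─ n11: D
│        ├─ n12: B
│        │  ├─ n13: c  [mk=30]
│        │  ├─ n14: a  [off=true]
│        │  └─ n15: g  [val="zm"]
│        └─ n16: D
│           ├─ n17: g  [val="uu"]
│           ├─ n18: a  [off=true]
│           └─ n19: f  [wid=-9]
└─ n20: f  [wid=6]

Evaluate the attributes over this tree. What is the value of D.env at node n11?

1. n1.depth = 16  [16]
2. n2.val = "ru"  [terminal]
3. n3.ok = "qz"  ["qz"]
4. n3.off = "rru"  ["r" ++ g.val]
5. n3.hot = -6  [-6]
6. n5.mk = 5  [5]
7. n6.mk = -9  [terminal]
8. n7.mk = -9  [terminal]
9. n5.depth = 22  [22]
10. n9.val = "rm"  [terminal]
11. n10.off = true  [terminal]
12. n8.idx = false  [a.off == false]
13. n8.off = 0  [0]
14. n8.sig = 25  [len(g.val) + 23]
15. n8.tag = "rmr"  [g.val ++ "r"]
16. n4.idx = true  [S₁.idx == false]
17. n4.off = 3  [3]
18. n4.sig = 28  [len(S₁.tag) + 25]
19. n4.tag = "uv"  ["uv"]
20. n11.mk = "zr"  ["zr"]
21. n11.lim = 18  [A.hot + 24]
22. n12.mk = -8  [-8]
23. n13.mk = 30  [terminal]
24. n14.off = true  [terminal]
25. n15.val = "zm"  [terminal]
26. n12.depth = 14  [len(g.val) + 12]
27. n16.mk = "zrz"  [D₀.mk ++ "z"]
28. n16.lim = 12  [D₀.lim - 6]
29. n17.val = "uu"  [terminal]
30. n18.off = true  [terminal]
31. n19.wid = -9  [terminal]
32. n16.env = 11  [(if a.off then f.wid else D.lim) + 20]
33. n16.ok = "uuy"  [g.val ++ "y"]
34. n11.env = 27  [D₁.env + 16]
35. n11.ok = "zruuy"  [D₀.mk ++ D₁.ok]
36. n3.depth = true  [D.env > 26]
37. n1.hot = true  [C.depth > 15]
38. n20.wid = 6  [terminal]
39. n0.idx = true  [C.hot == true]
40. n0.off = 16  [f.wid + 10]
41. n0.sig = 0  [f.wid - 6]
42. n0.tag = "vy"  ["vy"]

27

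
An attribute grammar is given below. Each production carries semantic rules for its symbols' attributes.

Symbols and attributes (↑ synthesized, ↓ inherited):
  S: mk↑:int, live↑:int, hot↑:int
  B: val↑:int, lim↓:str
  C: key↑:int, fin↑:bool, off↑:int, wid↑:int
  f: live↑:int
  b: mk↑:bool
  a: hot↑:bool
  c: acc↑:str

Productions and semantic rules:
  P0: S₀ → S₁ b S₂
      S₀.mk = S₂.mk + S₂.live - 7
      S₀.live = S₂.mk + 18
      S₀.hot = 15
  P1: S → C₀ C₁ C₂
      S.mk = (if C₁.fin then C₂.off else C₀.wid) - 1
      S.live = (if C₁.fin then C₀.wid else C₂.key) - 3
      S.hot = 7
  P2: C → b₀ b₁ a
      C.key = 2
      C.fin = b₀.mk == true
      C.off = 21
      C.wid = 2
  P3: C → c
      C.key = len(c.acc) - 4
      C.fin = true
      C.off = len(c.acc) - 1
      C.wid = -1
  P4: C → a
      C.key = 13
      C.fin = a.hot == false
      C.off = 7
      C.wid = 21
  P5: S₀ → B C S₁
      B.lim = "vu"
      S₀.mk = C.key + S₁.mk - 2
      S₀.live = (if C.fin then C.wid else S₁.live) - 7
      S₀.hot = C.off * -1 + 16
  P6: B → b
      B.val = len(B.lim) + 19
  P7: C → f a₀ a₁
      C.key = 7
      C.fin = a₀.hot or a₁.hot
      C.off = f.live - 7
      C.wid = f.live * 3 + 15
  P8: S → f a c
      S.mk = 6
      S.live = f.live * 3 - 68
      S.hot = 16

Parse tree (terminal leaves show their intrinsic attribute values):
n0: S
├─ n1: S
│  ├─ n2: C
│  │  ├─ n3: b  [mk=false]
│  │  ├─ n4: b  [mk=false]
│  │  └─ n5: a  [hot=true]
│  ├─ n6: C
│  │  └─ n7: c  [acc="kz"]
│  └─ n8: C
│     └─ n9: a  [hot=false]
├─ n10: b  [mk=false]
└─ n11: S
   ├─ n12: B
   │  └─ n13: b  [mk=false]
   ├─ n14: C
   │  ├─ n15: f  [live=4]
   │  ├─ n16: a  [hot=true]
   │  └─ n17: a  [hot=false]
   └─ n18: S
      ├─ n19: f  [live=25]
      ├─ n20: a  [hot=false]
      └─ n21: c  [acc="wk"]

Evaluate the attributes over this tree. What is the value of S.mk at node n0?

24

1. n3.mk = false  [terminal]
2. n4.mk = false  [terminal]
3. n5.hot = true  [terminal]
4. n2.key = 2  [2]
5. n2.fin = false  [b₀.mk == true]
6. n2.off = 21  [21]
7. n2.wid = 2  [2]
8. n7.acc = "kz"  [terminal]
9. n6.key = -2  [len(c.acc) - 4]
10. n6.fin = true  [true]
11. n6.off = 1  [len(c.acc) - 1]
12. n6.wid = -1  [-1]
13. n9.hot = false  [terminal]
14. n8.key = 13  [13]
15. n8.fin = true  [a.hot == false]
16. n8.off = 7  [7]
17. n8.wid = 21  [21]
18. n1.mk = 6  [(if C₁.fin then C₂.off else C₀.wid) - 1]
19. n1.live = -1  [(if C₁.fin then C₀.wid else C₂.key) - 3]
20. n1.hot = 7  [7]
21. n10.mk = false  [terminal]
22. n12.lim = "vu"  ["vu"]
23. n13.mk = false  [terminal]
24. n12.val = 21  [len(B.lim) + 19]
25. n15.live = 4  [terminal]
26. n16.hot = true  [terminal]
27. n17.hot = false  [terminal]
28. n14.key = 7  [7]
29. n14.fin = true  [a₀.hot or a₁.hot]
30. n14.off = -3  [f.live - 7]
31. n14.wid = 27  [f.live * 3 + 15]
32. n19.live = 25  [terminal]
33. n20.hot = false  [terminal]
34. n21.acc = "wk"  [terminal]
35. n18.mk = 6  [6]
36. n18.live = 7  [f.live * 3 - 68]
37. n18.hot = 16  [16]
38. n11.mk = 11  [C.key + S₁.mk - 2]
39. n11.live = 20  [(if C.fin then C.wid else S₁.live) - 7]
40. n11.hot = 19  [C.off * -1 + 16]
41. n0.mk = 24  [S₂.mk + S₂.live - 7]
42. n0.live = 29  [S₂.mk + 18]
43. n0.hot = 15  [15]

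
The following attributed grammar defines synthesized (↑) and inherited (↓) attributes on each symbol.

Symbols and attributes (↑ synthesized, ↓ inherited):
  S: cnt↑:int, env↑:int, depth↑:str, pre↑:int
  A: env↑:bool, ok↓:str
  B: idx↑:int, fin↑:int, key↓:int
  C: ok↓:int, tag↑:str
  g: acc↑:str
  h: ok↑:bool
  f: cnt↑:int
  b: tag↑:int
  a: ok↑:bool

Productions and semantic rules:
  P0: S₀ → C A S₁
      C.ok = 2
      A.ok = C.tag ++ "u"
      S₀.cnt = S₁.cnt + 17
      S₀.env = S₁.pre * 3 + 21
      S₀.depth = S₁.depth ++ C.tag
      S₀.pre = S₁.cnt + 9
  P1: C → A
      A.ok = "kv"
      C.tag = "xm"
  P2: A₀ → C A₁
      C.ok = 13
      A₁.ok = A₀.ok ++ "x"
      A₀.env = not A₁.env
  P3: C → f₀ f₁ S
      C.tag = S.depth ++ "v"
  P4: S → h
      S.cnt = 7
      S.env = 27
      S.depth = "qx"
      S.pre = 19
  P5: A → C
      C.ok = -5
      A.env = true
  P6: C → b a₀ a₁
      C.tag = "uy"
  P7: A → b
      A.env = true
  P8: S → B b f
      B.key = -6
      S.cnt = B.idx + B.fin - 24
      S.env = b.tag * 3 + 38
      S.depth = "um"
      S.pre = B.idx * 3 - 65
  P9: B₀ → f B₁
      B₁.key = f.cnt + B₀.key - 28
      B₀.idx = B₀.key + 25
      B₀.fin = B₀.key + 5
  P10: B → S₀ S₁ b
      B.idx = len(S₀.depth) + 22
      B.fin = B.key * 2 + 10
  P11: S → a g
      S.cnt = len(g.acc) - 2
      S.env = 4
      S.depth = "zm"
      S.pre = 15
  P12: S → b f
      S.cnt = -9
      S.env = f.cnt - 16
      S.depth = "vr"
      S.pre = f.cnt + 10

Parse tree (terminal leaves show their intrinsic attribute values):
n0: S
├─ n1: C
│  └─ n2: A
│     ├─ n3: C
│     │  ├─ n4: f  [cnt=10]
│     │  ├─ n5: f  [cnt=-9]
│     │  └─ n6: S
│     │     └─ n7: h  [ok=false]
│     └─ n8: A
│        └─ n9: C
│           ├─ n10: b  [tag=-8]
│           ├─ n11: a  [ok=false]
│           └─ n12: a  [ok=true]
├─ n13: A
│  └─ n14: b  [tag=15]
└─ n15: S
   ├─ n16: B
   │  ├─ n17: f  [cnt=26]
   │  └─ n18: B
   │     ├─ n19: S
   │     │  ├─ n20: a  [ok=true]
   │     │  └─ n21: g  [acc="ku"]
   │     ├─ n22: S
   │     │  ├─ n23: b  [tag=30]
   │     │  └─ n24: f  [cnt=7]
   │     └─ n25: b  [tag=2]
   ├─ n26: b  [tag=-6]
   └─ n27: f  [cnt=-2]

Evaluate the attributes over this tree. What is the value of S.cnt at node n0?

1. n1.ok = 2  [2]
2. n2.ok = "kv"  ["kv"]
3. n3.ok = 13  [13]
4. n4.cnt = 10  [terminal]
5. n5.cnt = -9  [terminal]
6. n7.ok = false  [terminal]
7. n6.cnt = 7  [7]
8. n6.env = 27  [27]
9. n6.depth = "qx"  ["qx"]
10. n6.pre = 19  [19]
11. n3.tag = "qxv"  [S.depth ++ "v"]
12. n8.ok = "kvx"  [A₀.ok ++ "x"]
13. n9.ok = -5  [-5]
14. n10.tag = -8  [terminal]
15. n11.ok = false  [terminal]
16. n12.ok = true  [terminal]
17. n9.tag = "uy"  ["uy"]
18. n8.env = true  [true]
19. n2.env = false  [not A₁.env]
20. n1.tag = "xm"  ["xm"]
21. n13.ok = "xmu"  [C.tag ++ "u"]
22. n14.tag = 15  [terminal]
23. n13.env = true  [true]
24. n16.key = -6  [-6]
25. n17.cnt = 26  [terminal]
26. n18.key = -8  [f.cnt + B₀.key - 28]
27. n20.ok = true  [terminal]
28. n21.acc = "ku"  [terminal]
29. n19.cnt = 0  [len(g.acc) - 2]
30. n19.env = 4  [4]
31. n19.depth = "zm"  ["zm"]
32. n19.pre = 15  [15]
33. n23.tag = 30  [terminal]
34. n24.cnt = 7  [terminal]
35. n22.cnt = -9  [-9]
36. n22.env = -9  [f.cnt - 16]
37. n22.depth = "vr"  ["vr"]
38. n22.pre = 17  [f.cnt + 10]
39. n25.tag = 2  [terminal]
40. n18.idx = 24  [len(S₀.depth) + 22]
41. n18.fin = -6  [B.key * 2 + 10]
42. n16.idx = 19  [B₀.key + 25]
43. n16.fin = -1  [B₀.key + 5]
44. n26.tag = -6  [terminal]
45. n27.cnt = -2  [terminal]
46. n15.cnt = -6  [B.idx + B.fin - 24]
47. n15.env = 20  [b.tag * 3 + 38]
48. n15.depth = "um"  ["um"]
49. n15.pre = -8  [B.idx * 3 - 65]
50. n0.cnt = 11  [S₁.cnt + 17]
51. n0.env = -3  [S₁.pre * 3 + 21]
52. n0.depth = "umxm"  [S₁.depth ++ C.tag]
53. n0.pre = 3  [S₁.cnt + 9]

11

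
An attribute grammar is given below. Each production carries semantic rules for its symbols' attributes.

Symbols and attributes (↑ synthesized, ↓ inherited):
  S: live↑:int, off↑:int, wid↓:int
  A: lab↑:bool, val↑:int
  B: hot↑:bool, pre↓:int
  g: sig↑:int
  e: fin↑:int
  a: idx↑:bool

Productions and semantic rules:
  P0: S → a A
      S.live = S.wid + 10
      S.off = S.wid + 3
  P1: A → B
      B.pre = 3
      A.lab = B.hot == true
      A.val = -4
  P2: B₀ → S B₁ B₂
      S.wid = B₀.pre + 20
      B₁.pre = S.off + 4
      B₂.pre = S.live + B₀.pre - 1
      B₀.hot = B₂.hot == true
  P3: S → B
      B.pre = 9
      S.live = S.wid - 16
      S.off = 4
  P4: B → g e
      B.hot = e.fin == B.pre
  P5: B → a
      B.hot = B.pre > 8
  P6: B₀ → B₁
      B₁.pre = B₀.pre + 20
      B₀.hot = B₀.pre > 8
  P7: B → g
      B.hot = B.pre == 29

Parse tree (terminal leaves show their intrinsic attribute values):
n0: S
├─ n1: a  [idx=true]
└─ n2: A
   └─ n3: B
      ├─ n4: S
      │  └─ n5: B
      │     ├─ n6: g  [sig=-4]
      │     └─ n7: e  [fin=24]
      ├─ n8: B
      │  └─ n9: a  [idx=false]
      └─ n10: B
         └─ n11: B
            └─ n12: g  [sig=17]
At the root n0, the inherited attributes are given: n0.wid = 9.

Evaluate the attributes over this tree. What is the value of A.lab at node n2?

true

1. n0.wid = 9  [given at root]
2. n1.idx = true  [terminal]
3. n3.pre = 3  [3]
4. n4.wid = 23  [B₀.pre + 20]
5. n5.pre = 9  [9]
6. n6.sig = -4  [terminal]
7. n7.fin = 24  [terminal]
8. n5.hot = false  [e.fin == B.pre]
9. n4.live = 7  [S.wid - 16]
10. n4.off = 4  [4]
11. n8.pre = 8  [S.off + 4]
12. n9.idx = false  [terminal]
13. n8.hot = false  [B.pre > 8]
14. n10.pre = 9  [S.live + B₀.pre - 1]
15. n11.pre = 29  [B₀.pre + 20]
16. n12.sig = 17  [terminal]
17. n11.hot = true  [B.pre == 29]
18. n10.hot = true  [B₀.pre > 8]
19. n3.hot = true  [B₂.hot == true]
20. n2.lab = true  [B.hot == true]
21. n2.val = -4  [-4]
22. n0.live = 19  [S.wid + 10]
23. n0.off = 12  [S.wid + 3]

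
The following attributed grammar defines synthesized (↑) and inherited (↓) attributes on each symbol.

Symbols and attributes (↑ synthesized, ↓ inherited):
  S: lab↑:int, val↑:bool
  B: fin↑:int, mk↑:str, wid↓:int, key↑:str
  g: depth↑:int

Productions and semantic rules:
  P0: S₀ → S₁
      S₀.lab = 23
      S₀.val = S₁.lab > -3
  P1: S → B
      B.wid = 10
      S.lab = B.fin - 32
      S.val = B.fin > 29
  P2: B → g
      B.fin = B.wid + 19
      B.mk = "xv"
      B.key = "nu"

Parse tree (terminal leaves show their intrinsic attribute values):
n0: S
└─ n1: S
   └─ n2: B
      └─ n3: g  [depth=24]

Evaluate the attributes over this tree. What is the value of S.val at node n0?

false

1. n2.wid = 10  [10]
2. n3.depth = 24  [terminal]
3. n2.fin = 29  [B.wid + 19]
4. n2.mk = "xv"  ["xv"]
5. n2.key = "nu"  ["nu"]
6. n1.lab = -3  [B.fin - 32]
7. n1.val = false  [B.fin > 29]
8. n0.lab = 23  [23]
9. n0.val = false  [S₁.lab > -3]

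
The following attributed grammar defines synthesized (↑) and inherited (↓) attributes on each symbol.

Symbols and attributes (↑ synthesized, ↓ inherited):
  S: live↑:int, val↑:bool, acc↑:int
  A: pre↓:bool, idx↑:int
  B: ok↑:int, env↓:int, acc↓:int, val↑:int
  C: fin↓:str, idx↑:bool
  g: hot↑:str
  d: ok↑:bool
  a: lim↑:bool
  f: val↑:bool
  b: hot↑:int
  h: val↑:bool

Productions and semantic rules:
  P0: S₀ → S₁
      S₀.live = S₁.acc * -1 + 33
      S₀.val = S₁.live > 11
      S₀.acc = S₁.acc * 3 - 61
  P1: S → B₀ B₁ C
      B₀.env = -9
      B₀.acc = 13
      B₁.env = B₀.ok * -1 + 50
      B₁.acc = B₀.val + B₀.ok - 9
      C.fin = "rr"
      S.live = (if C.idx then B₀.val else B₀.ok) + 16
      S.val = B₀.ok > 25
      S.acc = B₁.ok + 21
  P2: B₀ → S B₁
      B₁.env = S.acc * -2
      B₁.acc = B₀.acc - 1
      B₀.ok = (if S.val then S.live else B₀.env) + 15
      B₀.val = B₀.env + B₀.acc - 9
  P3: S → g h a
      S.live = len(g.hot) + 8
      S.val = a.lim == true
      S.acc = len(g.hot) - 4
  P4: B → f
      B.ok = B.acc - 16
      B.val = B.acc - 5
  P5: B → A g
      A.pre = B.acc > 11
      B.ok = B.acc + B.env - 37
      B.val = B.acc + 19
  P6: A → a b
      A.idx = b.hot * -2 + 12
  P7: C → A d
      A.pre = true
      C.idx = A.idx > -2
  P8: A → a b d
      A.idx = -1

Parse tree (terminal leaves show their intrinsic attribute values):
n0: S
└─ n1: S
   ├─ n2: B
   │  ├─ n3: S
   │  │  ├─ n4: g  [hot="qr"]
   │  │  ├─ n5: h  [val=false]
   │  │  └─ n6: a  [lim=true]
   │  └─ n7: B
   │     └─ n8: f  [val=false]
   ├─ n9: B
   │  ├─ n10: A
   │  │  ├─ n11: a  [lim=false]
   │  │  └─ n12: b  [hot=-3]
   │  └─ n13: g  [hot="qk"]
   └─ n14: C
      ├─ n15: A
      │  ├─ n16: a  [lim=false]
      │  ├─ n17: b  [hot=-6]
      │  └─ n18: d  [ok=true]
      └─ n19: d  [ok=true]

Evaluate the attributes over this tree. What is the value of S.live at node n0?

1. n2.env = -9  [-9]
2. n2.acc = 13  [13]
3. n4.hot = "qr"  [terminal]
4. n5.val = false  [terminal]
5. n6.lim = true  [terminal]
6. n3.live = 10  [len(g.hot) + 8]
7. n3.val = true  [a.lim == true]
8. n3.acc = -2  [len(g.hot) - 4]
9. n7.env = 4  [S.acc * -2]
10. n7.acc = 12  [B₀.acc - 1]
11. n8.val = false  [terminal]
12. n7.ok = -4  [B.acc - 16]
13. n7.val = 7  [B.acc - 5]
14. n2.ok = 25  [(if S.val then S.live else B₀.env) + 15]
15. n2.val = -5  [B₀.env + B₀.acc - 9]
16. n9.env = 25  [B₀.ok * -1 + 50]
17. n9.acc = 11  [B₀.val + B₀.ok - 9]
18. n10.pre = false  [B.acc > 11]
19. n11.lim = false  [terminal]
20. n12.hot = -3  [terminal]
21. n10.idx = 18  [b.hot * -2 + 12]
22. n13.hot = "qk"  [terminal]
23. n9.ok = -1  [B.acc + B.env - 37]
24. n9.val = 30  [B.acc + 19]
25. n14.fin = "rr"  ["rr"]
26. n15.pre = true  [true]
27. n16.lim = false  [terminal]
28. n17.hot = -6  [terminal]
29. n18.ok = true  [terminal]
30. n15.idx = -1  [-1]
31. n19.ok = true  [terminal]
32. n14.idx = true  [A.idx > -2]
33. n1.live = 11  [(if C.idx then B₀.val else B₀.ok) + 16]
34. n1.val = false  [B₀.ok > 25]
35. n1.acc = 20  [B₁.ok + 21]
36. n0.live = 13  [S₁.acc * -1 + 33]
37. n0.val = false  [S₁.live > 11]
38. n0.acc = -1  [S₁.acc * 3 - 61]

13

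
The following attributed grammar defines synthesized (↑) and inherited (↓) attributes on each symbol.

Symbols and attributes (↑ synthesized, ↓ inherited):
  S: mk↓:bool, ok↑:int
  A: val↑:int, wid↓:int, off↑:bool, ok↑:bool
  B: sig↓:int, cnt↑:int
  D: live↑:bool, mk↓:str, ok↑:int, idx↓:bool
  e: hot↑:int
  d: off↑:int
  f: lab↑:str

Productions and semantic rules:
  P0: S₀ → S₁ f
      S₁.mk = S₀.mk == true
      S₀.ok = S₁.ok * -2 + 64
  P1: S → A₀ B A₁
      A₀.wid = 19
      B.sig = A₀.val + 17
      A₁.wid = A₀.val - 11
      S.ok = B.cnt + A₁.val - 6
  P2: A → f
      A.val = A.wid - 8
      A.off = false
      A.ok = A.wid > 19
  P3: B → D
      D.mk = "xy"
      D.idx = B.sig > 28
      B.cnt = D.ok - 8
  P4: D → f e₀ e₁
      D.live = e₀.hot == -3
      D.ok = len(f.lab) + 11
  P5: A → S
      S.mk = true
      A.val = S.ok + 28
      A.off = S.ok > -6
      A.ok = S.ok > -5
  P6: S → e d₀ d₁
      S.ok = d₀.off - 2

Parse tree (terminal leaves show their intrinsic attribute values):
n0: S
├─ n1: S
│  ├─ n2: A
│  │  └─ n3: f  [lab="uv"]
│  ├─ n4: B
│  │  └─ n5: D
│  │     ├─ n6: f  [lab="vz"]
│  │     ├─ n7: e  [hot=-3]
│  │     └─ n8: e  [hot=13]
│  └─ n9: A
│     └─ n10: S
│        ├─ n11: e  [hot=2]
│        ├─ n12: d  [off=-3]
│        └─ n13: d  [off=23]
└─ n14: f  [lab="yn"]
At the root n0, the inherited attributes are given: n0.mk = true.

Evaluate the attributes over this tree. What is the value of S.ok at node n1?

22

1. n0.mk = true  [given at root]
2. n1.mk = true  [S₀.mk == true]
3. n2.wid = 19  [19]
4. n3.lab = "uv"  [terminal]
5. n2.val = 11  [A.wid - 8]
6. n2.off = false  [false]
7. n2.ok = false  [A.wid > 19]
8. n4.sig = 28  [A₀.val + 17]
9. n5.mk = "xy"  ["xy"]
10. n5.idx = false  [B.sig > 28]
11. n6.lab = "vz"  [terminal]
12. n7.hot = -3  [terminal]
13. n8.hot = 13  [terminal]
14. n5.live = true  [e₀.hot == -3]
15. n5.ok = 13  [len(f.lab) + 11]
16. n4.cnt = 5  [D.ok - 8]
17. n9.wid = 0  [A₀.val - 11]
18. n10.mk = true  [true]
19. n11.hot = 2  [terminal]
20. n12.off = -3  [terminal]
21. n13.off = 23  [terminal]
22. n10.ok = -5  [d₀.off - 2]
23. n9.val = 23  [S.ok + 28]
24. n9.off = true  [S.ok > -6]
25. n9.ok = false  [S.ok > -5]
26. n1.ok = 22  [B.cnt + A₁.val - 6]
27. n14.lab = "yn"  [terminal]
28. n0.ok = 20  [S₁.ok * -2 + 64]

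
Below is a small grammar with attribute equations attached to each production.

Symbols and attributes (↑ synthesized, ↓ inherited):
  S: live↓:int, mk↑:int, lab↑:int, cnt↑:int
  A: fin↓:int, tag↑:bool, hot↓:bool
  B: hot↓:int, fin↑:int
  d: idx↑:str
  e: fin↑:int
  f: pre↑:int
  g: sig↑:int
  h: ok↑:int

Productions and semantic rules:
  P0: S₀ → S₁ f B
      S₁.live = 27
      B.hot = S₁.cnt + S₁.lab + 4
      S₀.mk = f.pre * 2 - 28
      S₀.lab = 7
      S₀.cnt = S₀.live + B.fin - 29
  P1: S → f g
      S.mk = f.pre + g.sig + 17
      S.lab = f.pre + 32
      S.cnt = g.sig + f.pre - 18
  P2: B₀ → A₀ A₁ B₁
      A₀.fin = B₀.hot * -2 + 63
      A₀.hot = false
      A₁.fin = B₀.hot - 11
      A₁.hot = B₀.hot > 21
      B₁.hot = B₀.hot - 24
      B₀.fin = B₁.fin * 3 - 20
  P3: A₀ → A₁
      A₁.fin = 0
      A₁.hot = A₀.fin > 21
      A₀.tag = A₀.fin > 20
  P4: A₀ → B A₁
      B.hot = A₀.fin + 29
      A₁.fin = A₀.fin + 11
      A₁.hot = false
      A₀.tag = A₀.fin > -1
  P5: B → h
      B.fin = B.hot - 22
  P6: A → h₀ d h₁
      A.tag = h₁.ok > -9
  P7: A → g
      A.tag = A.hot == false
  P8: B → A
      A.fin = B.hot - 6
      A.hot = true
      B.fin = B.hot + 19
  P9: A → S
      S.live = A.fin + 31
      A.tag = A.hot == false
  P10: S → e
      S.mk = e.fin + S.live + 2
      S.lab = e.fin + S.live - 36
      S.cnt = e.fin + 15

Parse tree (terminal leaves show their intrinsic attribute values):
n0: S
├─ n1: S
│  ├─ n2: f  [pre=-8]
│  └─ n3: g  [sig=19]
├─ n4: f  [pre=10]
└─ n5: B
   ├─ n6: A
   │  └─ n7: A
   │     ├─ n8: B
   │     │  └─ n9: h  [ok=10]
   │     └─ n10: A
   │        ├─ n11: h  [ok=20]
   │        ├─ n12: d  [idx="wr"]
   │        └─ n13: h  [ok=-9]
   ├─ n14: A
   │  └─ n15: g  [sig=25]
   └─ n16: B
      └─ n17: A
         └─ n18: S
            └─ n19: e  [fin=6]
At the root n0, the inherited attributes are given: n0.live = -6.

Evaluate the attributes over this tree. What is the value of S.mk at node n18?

1. n0.live = -6  [given at root]
2. n1.live = 27  [27]
3. n2.pre = -8  [terminal]
4. n3.sig = 19  [terminal]
5. n1.mk = 28  [f.pre + g.sig + 17]
6. n1.lab = 24  [f.pre + 32]
7. n1.cnt = -7  [g.sig + f.pre - 18]
8. n4.pre = 10  [terminal]
9. n5.hot = 21  [S₁.cnt + S₁.lab + 4]
10. n6.fin = 21  [B₀.hot * -2 + 63]
11. n6.hot = false  [false]
12. n7.fin = 0  [0]
13. n7.hot = false  [A₀.fin > 21]
14. n8.hot = 29  [A₀.fin + 29]
15. n9.ok = 10  [terminal]
16. n8.fin = 7  [B.hot - 22]
17. n10.fin = 11  [A₀.fin + 11]
18. n10.hot = false  [false]
19. n11.ok = 20  [terminal]
20. n12.idx = "wr"  [terminal]
21. n13.ok = -9  [terminal]
22. n10.tag = false  [h₁.ok > -9]
23. n7.tag = true  [A₀.fin > -1]
24. n6.tag = true  [A₀.fin > 20]
25. n14.fin = 10  [B₀.hot - 11]
26. n14.hot = false  [B₀.hot > 21]
27. n15.sig = 25  [terminal]
28. n14.tag = true  [A.hot == false]
29. n16.hot = -3  [B₀.hot - 24]
30. n17.fin = -9  [B.hot - 6]
31. n17.hot = true  [true]
32. n18.live = 22  [A.fin + 31]
33. n19.fin = 6  [terminal]
34. n18.mk = 30  [e.fin + S.live + 2]
35. n18.lab = -8  [e.fin + S.live - 36]
36. n18.cnt = 21  [e.fin + 15]
37. n17.tag = false  [A.hot == false]
38. n16.fin = 16  [B.hot + 19]
39. n5.fin = 28  [B₁.fin * 3 - 20]
40. n0.mk = -8  [f.pre * 2 - 28]
41. n0.lab = 7  [7]
42. n0.cnt = -7  [S₀.live + B.fin - 29]

30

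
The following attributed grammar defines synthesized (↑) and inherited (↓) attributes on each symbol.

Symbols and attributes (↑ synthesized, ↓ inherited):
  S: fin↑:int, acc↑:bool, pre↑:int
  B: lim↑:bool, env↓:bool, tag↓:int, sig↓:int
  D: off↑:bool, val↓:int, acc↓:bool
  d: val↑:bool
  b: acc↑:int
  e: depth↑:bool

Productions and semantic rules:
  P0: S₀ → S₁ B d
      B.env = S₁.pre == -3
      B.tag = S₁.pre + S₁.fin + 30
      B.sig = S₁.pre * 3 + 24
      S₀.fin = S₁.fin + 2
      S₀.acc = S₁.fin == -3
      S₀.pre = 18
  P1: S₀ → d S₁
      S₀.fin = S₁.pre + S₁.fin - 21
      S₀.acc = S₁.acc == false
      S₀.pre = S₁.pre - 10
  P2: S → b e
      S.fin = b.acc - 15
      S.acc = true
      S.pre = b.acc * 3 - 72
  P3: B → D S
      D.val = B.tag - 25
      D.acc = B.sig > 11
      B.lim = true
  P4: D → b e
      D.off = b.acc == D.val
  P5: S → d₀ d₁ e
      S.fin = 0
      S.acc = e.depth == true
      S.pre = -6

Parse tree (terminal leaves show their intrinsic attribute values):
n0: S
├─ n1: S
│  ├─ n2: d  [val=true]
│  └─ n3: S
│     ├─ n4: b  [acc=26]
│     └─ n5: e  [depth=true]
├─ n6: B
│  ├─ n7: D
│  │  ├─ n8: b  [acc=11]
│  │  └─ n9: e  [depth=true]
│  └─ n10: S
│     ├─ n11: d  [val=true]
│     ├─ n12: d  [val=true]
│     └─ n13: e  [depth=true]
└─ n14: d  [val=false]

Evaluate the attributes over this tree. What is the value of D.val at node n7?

1. n2.val = true  [terminal]
2. n4.acc = 26  [terminal]
3. n5.depth = true  [terminal]
4. n3.fin = 11  [b.acc - 15]
5. n3.acc = true  [true]
6. n3.pre = 6  [b.acc * 3 - 72]
7. n1.fin = -4  [S₁.pre + S₁.fin - 21]
8. n1.acc = false  [S₁.acc == false]
9. n1.pre = -4  [S₁.pre - 10]
10. n6.env = false  [S₁.pre == -3]
11. n6.tag = 22  [S₁.pre + S₁.fin + 30]
12. n6.sig = 12  [S₁.pre * 3 + 24]
13. n7.val = -3  [B.tag - 25]
14. n7.acc = true  [B.sig > 11]
15. n8.acc = 11  [terminal]
16. n9.depth = true  [terminal]
17. n7.off = false  [b.acc == D.val]
18. n11.val = true  [terminal]
19. n12.val = true  [terminal]
20. n13.depth = true  [terminal]
21. n10.fin = 0  [0]
22. n10.acc = true  [e.depth == true]
23. n10.pre = -6  [-6]
24. n6.lim = true  [true]
25. n14.val = false  [terminal]
26. n0.fin = -2  [S₁.fin + 2]
27. n0.acc = false  [S₁.fin == -3]
28. n0.pre = 18  [18]

-3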